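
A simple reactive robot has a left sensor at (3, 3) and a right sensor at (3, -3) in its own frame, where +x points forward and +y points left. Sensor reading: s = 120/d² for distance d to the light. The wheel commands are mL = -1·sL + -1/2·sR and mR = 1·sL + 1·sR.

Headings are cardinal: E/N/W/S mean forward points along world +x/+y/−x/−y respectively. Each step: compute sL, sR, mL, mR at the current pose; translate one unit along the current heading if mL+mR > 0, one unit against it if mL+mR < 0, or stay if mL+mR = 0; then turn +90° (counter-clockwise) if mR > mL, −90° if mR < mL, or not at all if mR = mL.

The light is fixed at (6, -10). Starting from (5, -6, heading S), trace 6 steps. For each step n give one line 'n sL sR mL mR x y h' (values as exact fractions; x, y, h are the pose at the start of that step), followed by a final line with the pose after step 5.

0 24 120/17 -468/17 528/17 5 -6 S
1 3 30 -18 33 5 -7 E
2 8/3 8/3 -4 16/3 6 -7 N
3 12 60/29 -378/29 408/29 6 -6 W
4 24 120/17 -468/17 528/17 5 -6 S
5 3 30 -18 33 5 -7 E
final 6 -7 N

n=0: pose=(5,-6,S); sL=24, sR=120/17; mL=-468/17, mR=528/17; mL+mR=60/17 → advance +1; mR−mL=996/17 → turn +1·90°
n=1: pose=(5,-7,E); sL=3, sR=30; mL=-18, mR=33; mL+mR=15 → advance +1; mR−mL=51 → turn +1·90°
n=2: pose=(6,-7,N); sL=8/3, sR=8/3; mL=-4, mR=16/3; mL+mR=4/3 → advance +1; mR−mL=28/3 → turn +1·90°
n=3: pose=(6,-6,W); sL=12, sR=60/29; mL=-378/29, mR=408/29; mL+mR=30/29 → advance +1; mR−mL=786/29 → turn +1·90°
n=4: pose=(5,-6,S); sL=24, sR=120/17; mL=-468/17, mR=528/17; mL+mR=60/17 → advance +1; mR−mL=996/17 → turn +1·90°
n=5: pose=(5,-7,E); sL=3, sR=30; mL=-18, mR=33; mL+mR=15 → advance +1; mR−mL=51 → turn +1·90°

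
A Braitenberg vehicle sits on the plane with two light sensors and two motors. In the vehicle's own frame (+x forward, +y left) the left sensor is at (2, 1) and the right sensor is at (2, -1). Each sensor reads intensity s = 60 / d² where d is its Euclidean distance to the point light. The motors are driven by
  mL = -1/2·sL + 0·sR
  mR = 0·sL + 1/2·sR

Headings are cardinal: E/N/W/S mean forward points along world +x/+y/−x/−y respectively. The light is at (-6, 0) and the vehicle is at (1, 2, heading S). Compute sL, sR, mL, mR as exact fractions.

15/16 5/3 -15/32 5/6

left sensor world pos  = (2, 0); dL² = 64
right sensor world pos = (0, 0); dR² = 36
sL = 60/64 = 15/16
sR = 60/36 = 5/3
mL = -1/2·sL + 0·sR = -15/32
mR = 0·sL + 1/2·sR = 5/6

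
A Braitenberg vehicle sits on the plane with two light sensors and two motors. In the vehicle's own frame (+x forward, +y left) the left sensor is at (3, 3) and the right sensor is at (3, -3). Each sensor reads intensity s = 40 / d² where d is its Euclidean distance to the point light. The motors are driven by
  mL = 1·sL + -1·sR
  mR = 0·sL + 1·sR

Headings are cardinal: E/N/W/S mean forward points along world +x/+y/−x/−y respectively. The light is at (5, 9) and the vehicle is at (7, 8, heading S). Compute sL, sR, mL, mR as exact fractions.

left sensor world pos  = (10, 5); dL² = 41
right sensor world pos = (4, 5); dR² = 17
sL = 40/41 = 40/41
sR = 40/17 = 40/17
mL = 1·sL + -1·sR = -960/697
mR = 0·sL + 1·sR = 40/17

40/41 40/17 -960/697 40/17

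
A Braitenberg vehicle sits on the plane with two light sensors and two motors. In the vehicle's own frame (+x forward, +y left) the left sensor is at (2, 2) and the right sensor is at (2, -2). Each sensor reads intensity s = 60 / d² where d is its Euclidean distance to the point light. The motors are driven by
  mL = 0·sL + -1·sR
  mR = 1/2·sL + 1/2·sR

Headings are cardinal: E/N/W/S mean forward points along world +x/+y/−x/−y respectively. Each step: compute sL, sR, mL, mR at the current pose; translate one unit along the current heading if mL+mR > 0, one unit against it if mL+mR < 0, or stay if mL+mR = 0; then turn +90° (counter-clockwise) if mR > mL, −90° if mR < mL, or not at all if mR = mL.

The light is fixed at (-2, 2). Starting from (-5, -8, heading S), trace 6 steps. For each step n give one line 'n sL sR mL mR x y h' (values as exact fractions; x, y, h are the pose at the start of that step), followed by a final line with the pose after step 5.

n=0: pose=(-5,-8,S); sL=12/29, sR=60/169; mL=-60/169, mR=1884/4901; mL+mR=144/4901 → advance +1; mR−mL=3624/4901 → turn +1·90°
n=1: pose=(-5,-9,E); sL=30/41, sR=6/17; mL=-6/17, mR=378/697; mL+mR=132/697 → advance +1; mR−mL=624/697 → turn +1·90°
n=2: pose=(-4,-9,N); sL=60/97, sR=20/27; mL=-20/27, mR=1780/2619; mL+mR=-160/2619 → advance -1; mR−mL=1240/873 → turn +1·90°
n=3: pose=(-4,-10,W); sL=15/53, sR=15/29; mL=-15/29, mR=615/1537; mL+mR=-180/1537 → advance -1; mR−mL=1410/1537 → turn +1·90°
n=4: pose=(-3,-10,S); sL=60/197, sR=12/41; mL=-12/41, mR=2412/8077; mL+mR=48/8077 → advance +1; mR−mL=4776/8077 → turn +1·90°
n=5: pose=(-3,-11,E); sL=30/61, sR=30/113; mL=-30/113, mR=2610/6893; mL+mR=780/6893 → advance +1; mR−mL=4440/6893 → turn +1·90°

0 12/29 60/169 -60/169 1884/4901 -5 -8 S
1 30/41 6/17 -6/17 378/697 -5 -9 E
2 60/97 20/27 -20/27 1780/2619 -4 -9 N
3 15/53 15/29 -15/29 615/1537 -4 -10 W
4 60/197 12/41 -12/41 2412/8077 -3 -10 S
5 30/61 30/113 -30/113 2610/6893 -3 -11 E
final -2 -11 N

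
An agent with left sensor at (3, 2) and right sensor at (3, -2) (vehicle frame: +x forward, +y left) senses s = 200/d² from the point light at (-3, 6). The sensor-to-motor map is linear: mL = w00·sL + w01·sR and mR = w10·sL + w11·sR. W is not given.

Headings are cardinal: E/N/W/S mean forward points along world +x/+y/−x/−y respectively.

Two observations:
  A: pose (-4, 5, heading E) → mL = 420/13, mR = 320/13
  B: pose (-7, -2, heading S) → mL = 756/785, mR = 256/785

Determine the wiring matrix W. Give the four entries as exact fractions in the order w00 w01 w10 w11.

obs A: pose=(-4,5,E) → sL=40, sR=200/13, mL=420/13, mR=320/13
obs B: pose=(-7,-2,S) → sL=8/5, sR=200/157, mL=756/785, mR=256/785
sensor matrix S = [[40, 200/13], [8/5, 200/157]]; det S = 53760/2041
solve [mL_A; mL_B] = S·[w00; w01] and [mR_A; mR_B] = S·[w10; w11]:
  w00 = 1, w01 = -1/2, w10 = 1, w11 = -1

1 -1/2 1 -1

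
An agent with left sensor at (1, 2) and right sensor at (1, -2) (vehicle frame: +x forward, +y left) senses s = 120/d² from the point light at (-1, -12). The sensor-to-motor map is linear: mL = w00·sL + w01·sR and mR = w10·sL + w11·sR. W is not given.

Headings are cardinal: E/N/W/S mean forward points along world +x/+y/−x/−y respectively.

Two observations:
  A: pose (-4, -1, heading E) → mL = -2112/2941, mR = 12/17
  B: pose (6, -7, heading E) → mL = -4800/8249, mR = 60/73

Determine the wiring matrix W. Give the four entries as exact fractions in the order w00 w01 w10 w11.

1 -1 0 1/2

obs A: pose=(-4,-1,E) → sL=120/173, sR=24/17, mL=-2112/2941, mR=12/17
obs B: pose=(6,-7,E) → sL=120/113, sR=120/73, mL=-4800/8249, mR=60/73
sensor matrix S = [[120/173, 24/17], [120/113, 120/73]]; det S = -8709120/24260309
solve [mL_A; mL_B] = S·[w00; w01] and [mR_A; mR_B] = S·[w10; w11]:
  w00 = 1, w01 = -1, w10 = 0, w11 = 1/2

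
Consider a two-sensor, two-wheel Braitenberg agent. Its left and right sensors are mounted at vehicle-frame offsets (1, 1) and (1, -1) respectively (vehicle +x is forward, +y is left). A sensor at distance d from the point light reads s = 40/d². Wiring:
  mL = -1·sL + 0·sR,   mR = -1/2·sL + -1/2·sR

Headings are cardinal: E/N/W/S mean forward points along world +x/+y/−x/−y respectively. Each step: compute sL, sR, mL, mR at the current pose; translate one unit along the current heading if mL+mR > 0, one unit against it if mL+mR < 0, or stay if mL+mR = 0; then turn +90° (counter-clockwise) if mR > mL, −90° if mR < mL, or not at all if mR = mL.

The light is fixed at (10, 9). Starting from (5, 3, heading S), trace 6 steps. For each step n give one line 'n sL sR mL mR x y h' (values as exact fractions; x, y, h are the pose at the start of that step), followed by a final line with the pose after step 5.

n=0: pose=(5,3,S); sL=8/13, sR=8/17; mL=-8/13, mR=-120/221; mL+mR=-256/221 → advance -1; mR−mL=16/221 → turn +1·90°
n=1: pose=(5,4,E); sL=5/4, sR=10/13; mL=-5/4, mR=-105/104; mL+mR=-235/104 → advance -1; mR−mL=25/104 → turn +1·90°
n=2: pose=(4,4,N); sL=8/13, sR=40/41; mL=-8/13, mR=-424/533; mL+mR=-752/533 → advance -1; mR−mL=-96/533 → turn -1·90°
n=3: pose=(4,3,E); sL=4/5, sR=20/37; mL=-4/5, mR=-124/185; mL+mR=-272/185 → advance -1; mR−mL=24/185 → turn +1·90°
n=4: pose=(3,3,N); sL=40/89, sR=40/61; mL=-40/89, mR=-3000/5429; mL+mR=-5440/5429 → advance -1; mR−mL=-560/5429 → turn -1·90°
n=5: pose=(3,2,E); sL=5/9, sR=2/5; mL=-5/9, mR=-43/90; mL+mR=-31/30 → advance -1; mR−mL=7/90 → turn +1·90°

0 8/13 8/17 -8/13 -120/221 5 3 S
1 5/4 10/13 -5/4 -105/104 5 4 E
2 8/13 40/41 -8/13 -424/533 4 4 N
3 4/5 20/37 -4/5 -124/185 4 3 E
4 40/89 40/61 -40/89 -3000/5429 3 3 N
5 5/9 2/5 -5/9 -43/90 3 2 E
final 2 2 N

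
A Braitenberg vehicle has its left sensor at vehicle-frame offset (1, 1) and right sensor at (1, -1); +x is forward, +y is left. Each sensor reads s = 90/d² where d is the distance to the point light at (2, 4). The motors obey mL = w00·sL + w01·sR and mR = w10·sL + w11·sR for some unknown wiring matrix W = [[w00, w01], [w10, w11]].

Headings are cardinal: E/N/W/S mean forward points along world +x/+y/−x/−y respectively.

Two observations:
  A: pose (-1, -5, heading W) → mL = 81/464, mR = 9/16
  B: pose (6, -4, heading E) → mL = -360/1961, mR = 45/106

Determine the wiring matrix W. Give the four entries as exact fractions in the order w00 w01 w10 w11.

-1/2 1/2 0 1/2

obs A: pose=(-1,-5,W) → sL=45/58, sR=9/8, mL=81/464, mR=9/16
obs B: pose=(6,-4,E) → sL=45/37, sR=45/53, mL=-360/1961, mR=45/106
sensor matrix S = [[45/58, 9/8], [45/37, 45/53]]; det S = -322785/454952
solve [mL_A; mL_B] = S·[w00; w01] and [mR_A; mR_B] = S·[w10; w11]:
  w00 = -1/2, w01 = 1/2, w10 = 0, w11 = 1/2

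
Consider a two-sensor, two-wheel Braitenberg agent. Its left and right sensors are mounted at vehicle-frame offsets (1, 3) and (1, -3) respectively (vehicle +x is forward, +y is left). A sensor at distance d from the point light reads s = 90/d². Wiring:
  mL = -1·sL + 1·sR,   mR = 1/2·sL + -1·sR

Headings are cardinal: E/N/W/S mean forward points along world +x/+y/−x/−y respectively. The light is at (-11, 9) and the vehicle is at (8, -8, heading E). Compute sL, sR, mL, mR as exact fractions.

left sensor world pos  = (9, -5); dL² = 596
right sensor world pos = (9, -11); dR² = 800
sL = 90/596 = 45/298
sR = 90/800 = 9/80
mL = -1·sL + 1·sR = -459/11920
mR = 1/2·sL + -1·sR = -441/11920

45/298 9/80 -459/11920 -441/11920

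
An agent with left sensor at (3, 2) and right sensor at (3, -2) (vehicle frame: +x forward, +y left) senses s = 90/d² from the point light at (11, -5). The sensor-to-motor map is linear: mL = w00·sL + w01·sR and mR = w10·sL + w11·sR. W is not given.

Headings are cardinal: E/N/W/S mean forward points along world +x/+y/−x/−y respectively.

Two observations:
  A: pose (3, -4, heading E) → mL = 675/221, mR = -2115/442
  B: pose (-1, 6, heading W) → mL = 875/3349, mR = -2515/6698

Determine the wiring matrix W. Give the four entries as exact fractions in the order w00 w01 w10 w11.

obs A: pose=(3,-4,E) → sL=45/17, sR=45/13, mL=675/221, mR=-2115/442
obs B: pose=(-1,6,W) → sL=5/17, sR=45/197, mL=875/3349, mR=-2515/6698
sensor matrix S = [[45/17, 45/13], [5/17, 45/197]]; det S = -18000/43537
solve [mL_A; mL_B] = S·[w00; w01] and [mR_A; mR_B] = S·[w10; w11]:
  w00 = 1/2, w01 = 1/2, w10 = -1/2, w11 = -1

1/2 1/2 -1/2 -1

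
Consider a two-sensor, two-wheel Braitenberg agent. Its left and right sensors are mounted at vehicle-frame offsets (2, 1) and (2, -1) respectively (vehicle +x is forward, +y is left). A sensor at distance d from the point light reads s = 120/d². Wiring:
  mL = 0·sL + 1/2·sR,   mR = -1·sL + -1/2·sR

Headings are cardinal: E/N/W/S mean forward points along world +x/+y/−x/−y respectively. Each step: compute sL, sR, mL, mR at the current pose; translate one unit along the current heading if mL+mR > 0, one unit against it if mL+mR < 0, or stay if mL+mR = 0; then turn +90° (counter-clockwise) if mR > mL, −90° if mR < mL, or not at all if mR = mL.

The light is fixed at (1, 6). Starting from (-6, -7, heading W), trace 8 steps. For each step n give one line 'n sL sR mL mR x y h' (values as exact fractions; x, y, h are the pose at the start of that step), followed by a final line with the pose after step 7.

0 120/277 8/15 4/15 -2908/4155 -6 -7 W
1 12/17 60/73 30/73 -1386/1241 -5 -7 N
2 24/37 120/241 60/241 -8004/8917 -5 -8 E
3 30/73 3/8 3/16 -699/1168 -6 -8 S
4 120/277 8/15 4/15 -2908/4155 -6 -7 W
5 12/17 60/73 30/73 -1386/1241 -5 -7 N
6 24/37 120/241 60/241 -8004/8917 -5 -8 E
7 30/73 3/8 3/16 -699/1168 -6 -8 S
final -6 -7 W

n=0: pose=(-6,-7,W); sL=120/277, sR=8/15; mL=4/15, mR=-2908/4155; mL+mR=-120/277 → advance -1; mR−mL=-4016/4155 → turn -1·90°
n=1: pose=(-5,-7,N); sL=12/17, sR=60/73; mL=30/73, mR=-1386/1241; mL+mR=-12/17 → advance -1; mR−mL=-1896/1241 → turn -1·90°
n=2: pose=(-5,-8,E); sL=24/37, sR=120/241; mL=60/241, mR=-8004/8917; mL+mR=-24/37 → advance -1; mR−mL=-10224/8917 → turn -1·90°
n=3: pose=(-6,-8,S); sL=30/73, sR=3/8; mL=3/16, mR=-699/1168; mL+mR=-30/73 → advance -1; mR−mL=-459/584 → turn -1·90°
n=4: pose=(-6,-7,W); sL=120/277, sR=8/15; mL=4/15, mR=-2908/4155; mL+mR=-120/277 → advance -1; mR−mL=-4016/4155 → turn -1·90°
n=5: pose=(-5,-7,N); sL=12/17, sR=60/73; mL=30/73, mR=-1386/1241; mL+mR=-12/17 → advance -1; mR−mL=-1896/1241 → turn -1·90°
n=6: pose=(-5,-8,E); sL=24/37, sR=120/241; mL=60/241, mR=-8004/8917; mL+mR=-24/37 → advance -1; mR−mL=-10224/8917 → turn -1·90°
n=7: pose=(-6,-8,S); sL=30/73, sR=3/8; mL=3/16, mR=-699/1168; mL+mR=-30/73 → advance -1; mR−mL=-459/584 → turn -1·90°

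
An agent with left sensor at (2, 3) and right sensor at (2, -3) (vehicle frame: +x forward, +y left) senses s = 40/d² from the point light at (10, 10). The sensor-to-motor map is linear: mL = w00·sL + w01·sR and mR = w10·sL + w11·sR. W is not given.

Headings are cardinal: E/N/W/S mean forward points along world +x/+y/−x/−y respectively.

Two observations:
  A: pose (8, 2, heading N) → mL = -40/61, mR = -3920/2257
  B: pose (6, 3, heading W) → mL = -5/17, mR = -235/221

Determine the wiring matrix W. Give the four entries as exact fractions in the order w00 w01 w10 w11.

obs A: pose=(8,2,N) → sL=40/61, sR=40/37, mL=-40/61, mR=-3920/2257
obs B: pose=(6,3,W) → sL=5/17, sR=10/13, mL=-5/17, mR=-235/221
sensor matrix S = [[40/61, 40/37], [5/17, 10/13]]; det S = 93000/498797
solve [mL_A; mL_B] = S·[w00; w01] and [mR_A; mR_B] = S·[w10; w11]:
  w00 = -1, w01 = 0, w10 = -1, w11 = -1

-1 0 -1 -1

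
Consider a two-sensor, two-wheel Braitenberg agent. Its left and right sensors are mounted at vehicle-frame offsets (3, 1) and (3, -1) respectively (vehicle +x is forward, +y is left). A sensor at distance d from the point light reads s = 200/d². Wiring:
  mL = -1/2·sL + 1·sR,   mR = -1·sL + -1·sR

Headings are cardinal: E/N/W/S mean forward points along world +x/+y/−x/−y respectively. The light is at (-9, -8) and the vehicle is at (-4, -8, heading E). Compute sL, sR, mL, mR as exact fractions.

40/13 40/13 20/13 -80/13

left sensor world pos  = (-1, -7); dL² = 65
right sensor world pos = (-1, -9); dR² = 65
sL = 200/65 = 40/13
sR = 200/65 = 40/13
mL = -1/2·sL + 1·sR = 20/13
mR = -1·sL + -1·sR = -80/13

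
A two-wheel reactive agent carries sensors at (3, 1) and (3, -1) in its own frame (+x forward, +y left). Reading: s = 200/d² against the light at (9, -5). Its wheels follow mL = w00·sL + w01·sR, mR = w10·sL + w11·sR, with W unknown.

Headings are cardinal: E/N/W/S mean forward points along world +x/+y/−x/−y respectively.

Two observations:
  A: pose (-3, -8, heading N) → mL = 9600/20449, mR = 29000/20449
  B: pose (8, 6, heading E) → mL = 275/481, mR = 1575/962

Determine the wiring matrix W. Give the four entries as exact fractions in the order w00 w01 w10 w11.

obs A: pose=(-3,-8,N) → sL=200/169, sR=200/121, mL=9600/20449, mR=29000/20449
obs B: pose=(8,6,E) → sL=50/37, sR=25/13, mL=275/481, mR=1575/962
sensor matrix S = [[200/169, 200/121], [50/37, 25/13]]; det S = 415000/9835969
solve [mL_A; mL_B] = S·[w00; w01] and [mR_A; mR_B] = S·[w10; w11]:
  w00 = -1, w01 = 1, w10 = 1/2, w11 = 1/2

-1 1 1/2 1/2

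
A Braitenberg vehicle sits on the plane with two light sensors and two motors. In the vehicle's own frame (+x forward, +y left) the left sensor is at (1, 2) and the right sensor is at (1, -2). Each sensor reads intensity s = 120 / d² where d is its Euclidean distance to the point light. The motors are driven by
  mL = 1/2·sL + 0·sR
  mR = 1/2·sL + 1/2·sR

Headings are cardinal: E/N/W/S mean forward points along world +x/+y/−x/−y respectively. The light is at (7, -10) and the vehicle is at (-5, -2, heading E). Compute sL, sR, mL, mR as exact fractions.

left sensor world pos  = (-4, 0); dL² = 221
right sensor world pos = (-4, -4); dR² = 157
sL = 120/221 = 120/221
sR = 120/157 = 120/157
mL = 1/2·sL + 0·sR = 60/221
mR = 1/2·sL + 1/2·sR = 22680/34697

120/221 120/157 60/221 22680/34697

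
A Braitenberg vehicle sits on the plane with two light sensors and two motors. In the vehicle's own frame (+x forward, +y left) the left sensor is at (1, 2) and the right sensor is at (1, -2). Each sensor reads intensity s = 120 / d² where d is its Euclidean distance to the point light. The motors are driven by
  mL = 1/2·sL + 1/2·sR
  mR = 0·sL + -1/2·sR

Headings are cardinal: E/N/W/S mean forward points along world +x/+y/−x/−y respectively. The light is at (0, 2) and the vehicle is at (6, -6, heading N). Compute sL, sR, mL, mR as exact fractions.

24/13 120/113 2136/1469 -60/113

left sensor world pos  = (4, -5); dL² = 65
right sensor world pos = (8, -5); dR² = 113
sL = 120/65 = 24/13
sR = 120/113 = 120/113
mL = 1/2·sL + 1/2·sR = 2136/1469
mR = 0·sL + -1/2·sR = -60/113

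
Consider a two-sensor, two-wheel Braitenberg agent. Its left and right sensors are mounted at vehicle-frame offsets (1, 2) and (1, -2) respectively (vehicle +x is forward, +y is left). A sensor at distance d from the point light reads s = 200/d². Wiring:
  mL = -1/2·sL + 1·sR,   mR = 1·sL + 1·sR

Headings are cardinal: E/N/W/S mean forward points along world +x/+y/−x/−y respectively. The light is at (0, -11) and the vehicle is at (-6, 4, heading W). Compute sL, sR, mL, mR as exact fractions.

left sensor world pos  = (-7, 2); dL² = 218
right sensor world pos = (-7, 6); dR² = 338
sL = 200/218 = 100/109
sR = 200/338 = 100/169
mL = -1/2·sL + 1·sR = 2450/18421
mR = 1·sL + 1·sR = 27800/18421

100/109 100/169 2450/18421 27800/18421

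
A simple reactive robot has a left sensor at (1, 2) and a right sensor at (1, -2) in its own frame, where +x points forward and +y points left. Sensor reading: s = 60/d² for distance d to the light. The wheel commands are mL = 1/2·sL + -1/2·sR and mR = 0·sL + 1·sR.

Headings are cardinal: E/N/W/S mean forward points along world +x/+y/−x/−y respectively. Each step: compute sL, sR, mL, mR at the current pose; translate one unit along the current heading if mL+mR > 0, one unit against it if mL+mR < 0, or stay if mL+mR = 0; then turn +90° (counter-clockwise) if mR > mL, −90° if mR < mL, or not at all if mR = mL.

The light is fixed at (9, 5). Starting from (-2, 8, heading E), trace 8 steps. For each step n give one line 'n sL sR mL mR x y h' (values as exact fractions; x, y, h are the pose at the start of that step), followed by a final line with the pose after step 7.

n=0: pose=(-2,8,E); sL=12/25, sR=60/101; mL=-144/2525, mR=60/101; mL+mR=1356/2525 → advance +1; mR−mL=1644/2525 → turn +1·90°
n=1: pose=(-1,8,N); sL=3/8, sR=3/4; mL=-3/16, mR=3/4; mL+mR=9/16 → advance +1; mR−mL=15/16 → turn +1·90°
n=2: pose=(-1,9,W); sL=12/25, sR=60/157; mL=192/3925, mR=60/157; mL+mR=1692/3925 → advance +1; mR−mL=1308/3925 → turn +1·90°
n=3: pose=(-2,9,S); sL=2/3, sR=30/89; mL=44/267, mR=30/89; mL+mR=134/267 → advance +1; mR−mL=46/267 → turn +1·90°
n=4: pose=(-2,8,E); sL=12/25, sR=60/101; mL=-144/2525, mR=60/101; mL+mR=1356/2525 → advance +1; mR−mL=1644/2525 → turn +1·90°
n=5: pose=(-1,8,N); sL=3/8, sR=3/4; mL=-3/16, mR=3/4; mL+mR=9/16 → advance +1; mR−mL=15/16 → turn +1·90°
n=6: pose=(-1,9,W); sL=12/25, sR=60/157; mL=192/3925, mR=60/157; mL+mR=1692/3925 → advance +1; mR−mL=1308/3925 → turn +1·90°
n=7: pose=(-2,9,S); sL=2/3, sR=30/89; mL=44/267, mR=30/89; mL+mR=134/267 → advance +1; mR−mL=46/267 → turn +1·90°

0 12/25 60/101 -144/2525 60/101 -2 8 E
1 3/8 3/4 -3/16 3/4 -1 8 N
2 12/25 60/157 192/3925 60/157 -1 9 W
3 2/3 30/89 44/267 30/89 -2 9 S
4 12/25 60/101 -144/2525 60/101 -2 8 E
5 3/8 3/4 -3/16 3/4 -1 8 N
6 12/25 60/157 192/3925 60/157 -1 9 W
7 2/3 30/89 44/267 30/89 -2 9 S
final -2 8 E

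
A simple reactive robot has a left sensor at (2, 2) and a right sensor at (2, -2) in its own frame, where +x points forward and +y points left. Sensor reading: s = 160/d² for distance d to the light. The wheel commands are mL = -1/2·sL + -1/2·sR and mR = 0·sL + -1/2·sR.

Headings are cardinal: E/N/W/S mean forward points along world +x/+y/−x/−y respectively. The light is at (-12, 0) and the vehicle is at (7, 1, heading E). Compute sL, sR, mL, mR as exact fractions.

16/45 80/221 -3568/9945 -40/221

left sensor world pos  = (9, 3); dL² = 450
right sensor world pos = (9, -1); dR² = 442
sL = 160/450 = 16/45
sR = 160/442 = 80/221
mL = -1/2·sL + -1/2·sR = -3568/9945
mR = 0·sL + -1/2·sR = -40/221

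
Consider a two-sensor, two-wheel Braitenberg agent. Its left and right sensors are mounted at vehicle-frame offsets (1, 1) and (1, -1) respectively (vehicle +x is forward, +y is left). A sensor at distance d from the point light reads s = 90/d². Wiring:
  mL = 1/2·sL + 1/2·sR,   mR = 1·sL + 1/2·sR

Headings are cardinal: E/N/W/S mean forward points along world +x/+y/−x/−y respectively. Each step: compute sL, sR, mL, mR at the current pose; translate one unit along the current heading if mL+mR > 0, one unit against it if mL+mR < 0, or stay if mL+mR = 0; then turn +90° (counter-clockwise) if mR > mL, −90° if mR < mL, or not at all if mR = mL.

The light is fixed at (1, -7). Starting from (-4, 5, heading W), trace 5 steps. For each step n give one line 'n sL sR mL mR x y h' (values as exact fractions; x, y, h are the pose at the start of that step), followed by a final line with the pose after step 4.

n=0: pose=(-4,5,W); sL=90/157, sR=18/41; mL=3258/6437, mR=5103/6437; mL+mR=8361/6437 → advance +1; mR−mL=45/157 → turn +1·90°
n=1: pose=(-5,5,S); sL=45/73, sR=9/17; mL=711/1241, mR=2187/2482; mL+mR=3609/2482 → advance +1; mR−mL=45/146 → turn +1·90°
n=2: pose=(-5,4,E); sL=90/169, sR=18/25; mL=2646/4225, mR=3771/4225; mL+mR=6417/4225 → advance +1; mR−mL=45/169 → turn +1·90°
n=3: pose=(-4,4,N); sL=1/2, sR=9/16; mL=17/32, mR=25/32; mL+mR=21/16 → advance +1; mR−mL=1/4 → turn +1·90°
n=4: pose=(-4,5,W); sL=90/157, sR=18/41; mL=3258/6437, mR=5103/6437; mL+mR=8361/6437 → advance +1; mR−mL=45/157 → turn +1·90°

0 90/157 18/41 3258/6437 5103/6437 -4 5 W
1 45/73 9/17 711/1241 2187/2482 -5 5 S
2 90/169 18/25 2646/4225 3771/4225 -5 4 E
3 1/2 9/16 17/32 25/32 -4 4 N
4 90/157 18/41 3258/6437 5103/6437 -4 5 W
final -5 5 S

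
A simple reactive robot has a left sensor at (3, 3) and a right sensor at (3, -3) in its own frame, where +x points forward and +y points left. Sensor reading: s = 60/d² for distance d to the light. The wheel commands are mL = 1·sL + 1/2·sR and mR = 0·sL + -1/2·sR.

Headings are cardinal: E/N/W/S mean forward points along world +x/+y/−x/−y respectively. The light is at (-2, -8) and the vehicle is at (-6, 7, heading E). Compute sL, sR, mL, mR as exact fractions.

left sensor world pos  = (-3, 10); dL² = 325
right sensor world pos = (-3, 4); dR² = 145
sL = 60/325 = 12/65
sR = 60/145 = 12/29
mL = 1·sL + 1/2·sR = 738/1885
mR = 0·sL + -1/2·sR = -6/29

12/65 12/29 738/1885 -6/29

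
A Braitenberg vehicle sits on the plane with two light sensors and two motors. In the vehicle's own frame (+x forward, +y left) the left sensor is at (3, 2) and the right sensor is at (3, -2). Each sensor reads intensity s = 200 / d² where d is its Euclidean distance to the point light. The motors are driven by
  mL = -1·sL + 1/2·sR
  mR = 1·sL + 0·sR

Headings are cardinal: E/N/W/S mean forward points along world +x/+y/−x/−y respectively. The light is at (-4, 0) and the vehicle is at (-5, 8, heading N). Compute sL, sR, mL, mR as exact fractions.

20/13 100/61 -570/793 20/13

left sensor world pos  = (-7, 11); dL² = 130
right sensor world pos = (-3, 11); dR² = 122
sL = 200/130 = 20/13
sR = 200/122 = 100/61
mL = -1·sL + 1/2·sR = -570/793
mR = 1·sL + 0·sR = 20/13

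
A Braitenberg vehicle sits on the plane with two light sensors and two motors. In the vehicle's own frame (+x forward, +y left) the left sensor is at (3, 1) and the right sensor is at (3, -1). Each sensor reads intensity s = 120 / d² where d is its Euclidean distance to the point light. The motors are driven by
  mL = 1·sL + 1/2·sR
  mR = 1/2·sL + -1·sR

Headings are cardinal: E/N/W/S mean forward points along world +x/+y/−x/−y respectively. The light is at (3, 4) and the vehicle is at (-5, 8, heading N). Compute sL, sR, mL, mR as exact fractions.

left sensor world pos  = (-6, 11); dL² = 130
right sensor world pos = (-4, 11); dR² = 98
sL = 120/130 = 12/13
sR = 120/98 = 60/49
mL = 1·sL + 1/2·sR = 978/637
mR = 1/2·sL + -1·sR = -486/637

12/13 60/49 978/637 -486/637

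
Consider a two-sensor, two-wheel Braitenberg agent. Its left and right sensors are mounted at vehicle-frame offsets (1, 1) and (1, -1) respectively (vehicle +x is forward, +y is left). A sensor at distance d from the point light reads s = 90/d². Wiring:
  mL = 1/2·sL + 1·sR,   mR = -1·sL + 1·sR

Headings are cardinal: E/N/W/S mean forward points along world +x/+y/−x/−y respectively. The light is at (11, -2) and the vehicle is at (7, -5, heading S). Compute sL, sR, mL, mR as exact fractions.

left sensor world pos  = (8, -6); dL² = 25
right sensor world pos = (6, -6); dR² = 41
sL = 90/25 = 18/5
sR = 90/41 = 90/41
mL = 1/2·sL + 1·sR = 819/205
mR = -1·sL + 1·sR = -288/205

18/5 90/41 819/205 -288/205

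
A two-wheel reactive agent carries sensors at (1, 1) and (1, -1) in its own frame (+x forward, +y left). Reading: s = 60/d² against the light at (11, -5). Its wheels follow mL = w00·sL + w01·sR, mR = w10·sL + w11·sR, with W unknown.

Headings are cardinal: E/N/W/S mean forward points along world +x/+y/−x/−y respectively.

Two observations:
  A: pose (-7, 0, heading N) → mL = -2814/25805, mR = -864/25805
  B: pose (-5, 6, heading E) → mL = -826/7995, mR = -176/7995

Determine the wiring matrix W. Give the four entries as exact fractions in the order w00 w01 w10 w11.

1/2 -1 1 -1

obs A: pose=(-7,0,N) → sL=60/397, sR=12/65, mL=-2814/25805, mR=-864/25805
obs B: pose=(-5,6,E) → sL=20/123, sR=12/65, mL=-826/7995, mR=-176/7995
sensor matrix S = [[60/397, 12/65], [20/123, 12/65]]; det S = -448/211601
solve [mL_A; mL_B] = S·[w00; w01] and [mR_A; mR_B] = S·[w10; w11]:
  w00 = 1/2, w01 = -1, w10 = 1, w11 = -1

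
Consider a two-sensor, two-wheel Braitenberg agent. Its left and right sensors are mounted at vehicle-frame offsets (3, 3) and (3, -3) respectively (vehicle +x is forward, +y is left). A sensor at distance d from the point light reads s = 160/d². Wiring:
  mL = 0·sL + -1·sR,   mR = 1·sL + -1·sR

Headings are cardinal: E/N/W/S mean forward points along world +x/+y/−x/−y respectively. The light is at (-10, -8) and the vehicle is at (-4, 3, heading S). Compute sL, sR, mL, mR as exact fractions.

32/29 160/73 -160/73 -2304/2117

left sensor world pos  = (-1, 0); dL² = 145
right sensor world pos = (-7, 0); dR² = 73
sL = 160/145 = 32/29
sR = 160/73 = 160/73
mL = 0·sL + -1·sR = -160/73
mR = 1·sL + -1·sR = -2304/2117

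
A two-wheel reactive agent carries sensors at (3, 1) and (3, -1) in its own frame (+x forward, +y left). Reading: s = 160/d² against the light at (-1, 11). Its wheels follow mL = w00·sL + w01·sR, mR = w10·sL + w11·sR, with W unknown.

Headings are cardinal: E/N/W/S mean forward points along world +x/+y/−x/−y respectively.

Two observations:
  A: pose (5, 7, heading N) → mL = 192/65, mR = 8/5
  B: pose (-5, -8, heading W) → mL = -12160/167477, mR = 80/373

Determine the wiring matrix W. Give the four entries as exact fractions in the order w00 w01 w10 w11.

obs A: pose=(5,7,N) → sL=80/13, sR=16/5, mL=192/65, mR=8/5
obs B: pose=(-5,-8,W) → sL=160/449, sR=160/373, mL=-12160/167477, mR=80/373
sensor matrix S = [[80/13, 16/5], [160/449, 160/373]]; det S = 3264512/2177201
solve [mL_A; mL_B] = S·[w00; w01] and [mR_A; mR_B] = S·[w10; w11]:
  w00 = 1, w01 = -1, w10 = 0, w11 = 1/2

1 -1 0 1/2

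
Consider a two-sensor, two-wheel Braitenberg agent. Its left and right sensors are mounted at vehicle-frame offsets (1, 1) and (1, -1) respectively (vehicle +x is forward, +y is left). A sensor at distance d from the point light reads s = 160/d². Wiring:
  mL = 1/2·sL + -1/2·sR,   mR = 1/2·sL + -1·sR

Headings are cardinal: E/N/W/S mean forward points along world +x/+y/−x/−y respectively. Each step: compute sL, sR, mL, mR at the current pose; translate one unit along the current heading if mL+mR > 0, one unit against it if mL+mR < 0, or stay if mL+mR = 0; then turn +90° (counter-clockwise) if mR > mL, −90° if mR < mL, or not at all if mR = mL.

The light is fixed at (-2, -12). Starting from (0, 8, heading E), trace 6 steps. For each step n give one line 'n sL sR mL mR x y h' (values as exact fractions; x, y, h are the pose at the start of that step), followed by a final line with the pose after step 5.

0 16/45 16/37 -64/1665 -424/1665 0 8 E
1 32/73 160/361 -64/26353 -5904/26353 -1 8 S
2 2/5 40/121 21/605 -79/605 -1 9 W
3 32/97 160/493 128/47821 -7632/47821 0 9 N
4 16/45 16/37 -64/1665 -424/1665 0 8 E
5 32/73 160/361 -64/26353 -5904/26353 -1 8 S
final -1 9 W

n=0: pose=(0,8,E); sL=16/45, sR=16/37; mL=-64/1665, mR=-424/1665; mL+mR=-488/1665 → advance -1; mR−mL=-8/37 → turn -1·90°
n=1: pose=(-1,8,S); sL=32/73, sR=160/361; mL=-64/26353, mR=-5904/26353; mL+mR=-5968/26353 → advance -1; mR−mL=-80/361 → turn -1·90°
n=2: pose=(-1,9,W); sL=2/5, sR=40/121; mL=21/605, mR=-79/605; mL+mR=-58/605 → advance -1; mR−mL=-20/121 → turn -1·90°
n=3: pose=(0,9,N); sL=32/97, sR=160/493; mL=128/47821, mR=-7632/47821; mL+mR=-7504/47821 → advance -1; mR−mL=-80/493 → turn -1·90°
n=4: pose=(0,8,E); sL=16/45, sR=16/37; mL=-64/1665, mR=-424/1665; mL+mR=-488/1665 → advance -1; mR−mL=-8/37 → turn -1·90°
n=5: pose=(-1,8,S); sL=32/73, sR=160/361; mL=-64/26353, mR=-5904/26353; mL+mR=-5968/26353 → advance -1; mR−mL=-80/361 → turn -1·90°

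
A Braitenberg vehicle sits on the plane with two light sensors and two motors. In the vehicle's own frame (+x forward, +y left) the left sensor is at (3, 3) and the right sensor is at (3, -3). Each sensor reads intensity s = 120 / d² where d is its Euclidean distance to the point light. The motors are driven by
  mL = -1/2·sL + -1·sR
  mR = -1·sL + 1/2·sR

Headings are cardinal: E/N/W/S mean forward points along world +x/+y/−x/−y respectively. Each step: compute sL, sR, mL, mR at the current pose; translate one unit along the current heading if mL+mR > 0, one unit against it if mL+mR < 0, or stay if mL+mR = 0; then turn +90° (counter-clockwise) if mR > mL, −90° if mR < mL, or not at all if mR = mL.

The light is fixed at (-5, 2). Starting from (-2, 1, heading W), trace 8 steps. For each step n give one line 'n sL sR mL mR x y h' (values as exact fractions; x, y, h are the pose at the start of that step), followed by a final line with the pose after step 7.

0 15/2 30 -135/4 15/2 -2 1 W
1 24/13 120/17 -1764/221 372/221 -1 1 S
2 60/29 60/29 -90/29 -30/29 -1 2 E
3 40/3 8/3 -28/3 -12 -2 2 N
4 3 30/13 -99/26 -24/13 -2 1 E
5 24 120/29 -468/29 -636/29 -3 1 N
6 60/13 12/5 -306/65 -222/65 -3 0 E
7 24 120/17 -324/17 -348/17 -4 0 N
final -4 -1 E

n=0: pose=(-2,1,W); sL=15/2, sR=30; mL=-135/4, mR=15/2; mL+mR=-105/4 → advance -1; mR−mL=165/4 → turn +1·90°
n=1: pose=(-1,1,S); sL=24/13, sR=120/17; mL=-1764/221, mR=372/221; mL+mR=-1392/221 → advance -1; mR−mL=2136/221 → turn +1·90°
n=2: pose=(-1,2,E); sL=60/29, sR=60/29; mL=-90/29, mR=-30/29; mL+mR=-120/29 → advance -1; mR−mL=60/29 → turn +1·90°
n=3: pose=(-2,2,N); sL=40/3, sR=8/3; mL=-28/3, mR=-12; mL+mR=-64/3 → advance -1; mR−mL=-8/3 → turn -1·90°
n=4: pose=(-2,1,E); sL=3, sR=30/13; mL=-99/26, mR=-24/13; mL+mR=-147/26 → advance -1; mR−mL=51/26 → turn +1·90°
n=5: pose=(-3,1,N); sL=24, sR=120/29; mL=-468/29, mR=-636/29; mL+mR=-1104/29 → advance -1; mR−mL=-168/29 → turn -1·90°
n=6: pose=(-3,0,E); sL=60/13, sR=12/5; mL=-306/65, mR=-222/65; mL+mR=-528/65 → advance -1; mR−mL=84/65 → turn +1·90°
n=7: pose=(-4,0,N); sL=24, sR=120/17; mL=-324/17, mR=-348/17; mL+mR=-672/17 → advance -1; mR−mL=-24/17 → turn -1·90°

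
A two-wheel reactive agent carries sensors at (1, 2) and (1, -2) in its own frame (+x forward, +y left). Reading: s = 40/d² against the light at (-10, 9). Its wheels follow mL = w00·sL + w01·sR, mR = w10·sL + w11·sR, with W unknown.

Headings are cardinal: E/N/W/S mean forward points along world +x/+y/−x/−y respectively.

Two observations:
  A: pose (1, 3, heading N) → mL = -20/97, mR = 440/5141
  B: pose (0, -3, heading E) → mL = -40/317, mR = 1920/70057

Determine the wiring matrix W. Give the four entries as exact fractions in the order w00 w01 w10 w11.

0 -1 1/2 -1/2

obs A: pose=(1,3,N) → sL=20/53, sR=20/97, mL=-20/97, mR=440/5141
obs B: pose=(0,-3,E) → sL=40/221, sR=40/317, mL=-40/317, mR=1920/70057
sensor matrix S = [[20/53, 20/97], [40/221, 40/317]]; det S = 3708800/360163037
solve [mL_A; mL_B] = S·[w00; w01] and [mR_A; mR_B] = S·[w10; w11]:
  w00 = 0, w01 = -1, w10 = 1/2, w11 = -1/2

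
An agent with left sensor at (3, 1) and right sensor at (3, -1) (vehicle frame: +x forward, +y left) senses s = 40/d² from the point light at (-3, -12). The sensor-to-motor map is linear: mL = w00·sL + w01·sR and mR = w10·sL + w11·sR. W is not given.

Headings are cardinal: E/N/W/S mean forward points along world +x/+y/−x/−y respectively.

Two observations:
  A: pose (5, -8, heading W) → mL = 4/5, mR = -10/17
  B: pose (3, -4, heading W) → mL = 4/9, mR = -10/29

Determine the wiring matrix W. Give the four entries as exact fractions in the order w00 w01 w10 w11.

obs A: pose=(5,-8,W) → sL=20/17, sR=4/5, mL=4/5, mR=-10/17
obs B: pose=(3,-4,W) → sL=20/29, sR=4/9, mL=4/9, mR=-10/29
sensor matrix S = [[20/17, 4/5], [20/29, 4/9]]; det S = -128/4437
solve [mL_A; mL_B] = S·[w00; w01] and [mR_A; mR_B] = S·[w10; w11]:
  w00 = 0, w01 = 1, w10 = -1/2, w11 = 0

0 1 -1/2 0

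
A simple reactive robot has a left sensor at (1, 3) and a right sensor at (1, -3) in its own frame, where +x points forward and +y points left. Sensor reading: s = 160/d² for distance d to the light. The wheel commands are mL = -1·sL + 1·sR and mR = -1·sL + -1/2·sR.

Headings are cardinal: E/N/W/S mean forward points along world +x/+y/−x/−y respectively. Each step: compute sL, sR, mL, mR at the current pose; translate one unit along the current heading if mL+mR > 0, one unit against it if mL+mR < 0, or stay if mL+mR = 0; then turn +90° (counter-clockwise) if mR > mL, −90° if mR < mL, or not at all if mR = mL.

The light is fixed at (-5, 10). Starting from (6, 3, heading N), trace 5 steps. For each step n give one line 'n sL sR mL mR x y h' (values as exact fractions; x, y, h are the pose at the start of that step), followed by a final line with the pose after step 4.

n=0: pose=(6,3,N); sL=8/5, sR=20/29; mL=-132/145, mR=-282/145; mL+mR=-414/145 → advance -1; mR−mL=-30/29 → turn -1·90°
n=1: pose=(6,2,E); sL=160/169, sR=32/53; mL=-3072/8957, mR=-11184/8957; mL+mR=-14256/8957 → advance -1; mR−mL=-48/53 → turn -1·90°
n=2: pose=(5,2,S); sL=16/25, sR=16/13; mL=192/325, mR=-408/325; mL+mR=-216/325 → advance -1; mR−mL=-24/13 → turn -1·90°
n=3: pose=(5,3,W); sL=160/181, sR=160/97; mL=13440/17557, mR=-30000/17557; mL+mR=-16560/17557 → advance -1; mR−mL=-240/97 → turn -1·90°
n=4: pose=(6,3,N); sL=8/5, sR=20/29; mL=-132/145, mR=-282/145; mL+mR=-414/145 → advance -1; mR−mL=-30/29 → turn -1·90°

0 8/5 20/29 -132/145 -282/145 6 3 N
1 160/169 32/53 -3072/8957 -11184/8957 6 2 E
2 16/25 16/13 192/325 -408/325 5 2 S
3 160/181 160/97 13440/17557 -30000/17557 5 3 W
4 8/5 20/29 -132/145 -282/145 6 3 N
final 6 2 E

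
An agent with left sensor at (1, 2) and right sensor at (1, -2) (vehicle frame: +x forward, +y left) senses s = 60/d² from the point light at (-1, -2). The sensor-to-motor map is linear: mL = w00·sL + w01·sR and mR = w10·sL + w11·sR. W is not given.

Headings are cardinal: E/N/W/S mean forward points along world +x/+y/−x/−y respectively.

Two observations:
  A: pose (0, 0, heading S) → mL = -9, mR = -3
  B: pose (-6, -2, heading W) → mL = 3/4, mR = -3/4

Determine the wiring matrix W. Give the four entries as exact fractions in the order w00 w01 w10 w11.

1 -1/2 -1/2 0

obs A: pose=(0,0,S) → sL=6, sR=30, mL=-9, mR=-3
obs B: pose=(-6,-2,W) → sL=3/2, sR=3/2, mL=3/4, mR=-3/4
sensor matrix S = [[6, 30], [3/2, 3/2]]; det S = -36
solve [mL_A; mL_B] = S·[w00; w01] and [mR_A; mR_B] = S·[w10; w11]:
  w00 = 1, w01 = -1/2, w10 = -1/2, w11 = 0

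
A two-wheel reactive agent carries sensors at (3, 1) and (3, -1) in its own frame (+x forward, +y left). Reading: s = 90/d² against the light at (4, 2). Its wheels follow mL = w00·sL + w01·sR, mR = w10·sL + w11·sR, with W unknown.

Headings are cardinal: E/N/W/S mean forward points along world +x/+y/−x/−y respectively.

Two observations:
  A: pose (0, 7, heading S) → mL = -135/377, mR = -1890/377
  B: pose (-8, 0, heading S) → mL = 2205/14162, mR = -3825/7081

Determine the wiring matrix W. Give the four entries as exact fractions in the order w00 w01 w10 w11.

-1/2 1 -1/2 -1/2

obs A: pose=(0,7,S) → sL=90/13, sR=90/29, mL=-135/377, mR=-1890/377
obs B: pose=(-8,0,S) → sL=45/73, sR=45/97, mL=2205/14162, mR=-3825/7081
sensor matrix S = [[90/13, 90/29], [45/73, 45/97]]; det S = 3466800/2669537
solve [mL_A; mL_B] = S·[w00; w01] and [mR_A; mR_B] = S·[w10; w11]:
  w00 = -1/2, w01 = 1, w10 = -1/2, w11 = -1/2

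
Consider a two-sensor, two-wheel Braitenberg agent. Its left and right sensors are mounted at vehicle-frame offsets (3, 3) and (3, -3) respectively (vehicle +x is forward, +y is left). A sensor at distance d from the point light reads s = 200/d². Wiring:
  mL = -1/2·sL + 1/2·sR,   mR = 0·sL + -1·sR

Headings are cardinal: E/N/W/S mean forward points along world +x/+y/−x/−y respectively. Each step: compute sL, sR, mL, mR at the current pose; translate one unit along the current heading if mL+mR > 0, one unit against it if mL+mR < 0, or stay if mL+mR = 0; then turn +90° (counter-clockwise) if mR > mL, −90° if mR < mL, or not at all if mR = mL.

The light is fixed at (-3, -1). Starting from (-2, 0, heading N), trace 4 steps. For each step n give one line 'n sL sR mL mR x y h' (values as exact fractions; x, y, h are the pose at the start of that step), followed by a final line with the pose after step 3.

0 10 25/4 -15/8 -25/4 -2 0 N
1 8 8 0 -8 -2 -1 E
2 100/9 100/9 0 -100/9 -3 -1 S
3 200/13 8 -48/13 -8 -3 0 W
final -2 0 N

n=0: pose=(-2,0,N); sL=10, sR=25/4; mL=-15/8, mR=-25/4; mL+mR=-65/8 → advance -1; mR−mL=-35/8 → turn -1·90°
n=1: pose=(-2,-1,E); sL=8, sR=8; mL=0, mR=-8; mL+mR=-8 → advance -1; mR−mL=-8 → turn -1·90°
n=2: pose=(-3,-1,S); sL=100/9, sR=100/9; mL=0, mR=-100/9; mL+mR=-100/9 → advance -1; mR−mL=-100/9 → turn -1·90°
n=3: pose=(-3,0,W); sL=200/13, sR=8; mL=-48/13, mR=-8; mL+mR=-152/13 → advance -1; mR−mL=-56/13 → turn -1·90°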